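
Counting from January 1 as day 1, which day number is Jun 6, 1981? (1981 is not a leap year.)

157

Days in months before Jun: 31 + 28 + 31 + 30 + 31 = 151.
Plus 6 days into Jun → day 157.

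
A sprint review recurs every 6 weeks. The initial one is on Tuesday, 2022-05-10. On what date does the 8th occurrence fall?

The 8th occurrence is 7 intervals after the first: 7 × 42 = 294 days after 2022-05-10.
May has 31 days — 21 days to the end of May leaves 273.
June has 30 days (243 left).
July has 31 days (212 left).
August has 31 days (181 left).
September has 30 days (151 left).
October has 31 days (120 left).
November has 30 days (90 left).
December has 31 days (59 left).
January has 31 days (28 left).
28 days into February → 2023-02-28.

2023-02-28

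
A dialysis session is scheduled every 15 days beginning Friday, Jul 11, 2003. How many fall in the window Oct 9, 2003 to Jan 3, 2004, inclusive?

Occurrences land 15·i days after Jul 11, 2003 for i = 0, 1, 2, …
Oct 9, 2003 is 90 days after the start; 90 ÷ 15 = 6 remainder 0. First occurrence in the window: #7 on Oct 9, 2003 (6×15 = 90 days in).
Jan 3, 2004 is 176 days after the start; 176 ÷ 15 = 11 remainder 11. Last occurrence in the window: #12 on Dec 23, 2003.
Occurrences #7 through #12: 6 in total.

6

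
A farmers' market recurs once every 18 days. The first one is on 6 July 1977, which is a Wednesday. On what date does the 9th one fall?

27 November 1977

The 9th occurrence is 8 intervals after the first: 8 × 18 = 144 days after 6 July 1977.
July has 31 days — 25 days to the end of July leaves 119.
August has 31 days (88 left).
September has 30 days (58 left).
October has 31 days (27 left).
27 days into November → 27 November 1977.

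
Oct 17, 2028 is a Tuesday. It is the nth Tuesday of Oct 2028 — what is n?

3rd

Day 17 falls in week ⌈17/7⌉ of the month.
Days 1–7 hold the 1st Tuesday, 8–14 the 2nd, 15–21 the 3rd, 22–28 the 4th, 29–31 the 5th.
17 is in the range for the 3rd.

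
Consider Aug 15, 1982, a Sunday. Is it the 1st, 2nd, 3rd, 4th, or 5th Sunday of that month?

Day 15 falls in week ⌈15/7⌉ of the month.
Days 1–7 hold the 1st Sunday, 8–14 the 2nd, 15–21 the 3rd, 22–28 the 4th, 29–31 the 5th.
15 is in the range for the 3rd.

3rd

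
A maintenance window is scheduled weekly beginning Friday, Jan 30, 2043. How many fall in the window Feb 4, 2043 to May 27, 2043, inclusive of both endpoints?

16

Occurrences land 7·i days after Jan 30, 2043 for i = 0, 1, 2, …
Feb 4, 2043 is 5 days after the start; 5 ÷ 7 = 0 remainder 5; since the remainder is 5, round up to i = 1. First occurrence in the window: #2 on Feb 6, 2043 (1×7 = 7 days in).
May 27, 2043 is 117 days after the start; 117 ÷ 7 = 16 remainder 5. Last occurrence in the window: #17 on May 22, 2043.
Occurrences #2 through #17: 16 in total.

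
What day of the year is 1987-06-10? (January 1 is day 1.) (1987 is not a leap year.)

Days in months before June: 31 + 28 + 31 + 30 + 31 = 151.
Plus 10 days into June → day 161.

161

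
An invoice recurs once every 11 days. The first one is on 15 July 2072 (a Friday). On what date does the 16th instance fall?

The 16th occurrence is 15 intervals after the first: 15 × 11 = 165 days after 15 July 2072.
July has 31 days — 16 days to the end of July leaves 149.
August has 31 days (118 left).
September has 30 days (88 left).
October has 31 days (57 left).
November has 30 days (27 left).
27 days into December → 27 December 2072.

27 December 2072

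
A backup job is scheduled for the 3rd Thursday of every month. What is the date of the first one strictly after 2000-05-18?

2000-06-15

May 2000 starts on a Monday; its first Thursday is the 4th, so the 3rd Thursday is the 18th — 2000-05-18.
That is not after 2000-05-18, so look at June 2000.
June 2000 starts on a Thursday; its first Thursday is the 1st, so the 3rd Thursday is the 15th — 2000-06-15.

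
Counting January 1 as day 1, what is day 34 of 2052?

February 3, 2052

January has 31 days (34 − 31 = 3 remain).
3 into February → February 3.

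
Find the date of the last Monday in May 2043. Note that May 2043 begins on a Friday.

2043-05-25

May 2043 begins on a Friday, so the first Monday is May 4 (3 days later).
May 2043 has 31 days. Adding weeks: 4, 11, 18, 25 — the last one ≤ 31 is the 25th.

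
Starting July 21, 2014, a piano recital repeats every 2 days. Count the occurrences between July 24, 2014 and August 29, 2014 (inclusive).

18

Occurrences land 2·i days after July 21, 2014 for i = 0, 1, 2, …
July 24, 2014 is 3 days after the start; 3 ÷ 2 = 1 remainder 1; since the remainder is 1, round up to i = 2. First occurrence in the window: #3 on July 25, 2014 (2×2 = 4 days in).
August 29, 2014 is 39 days after the start; 39 ÷ 2 = 19 remainder 1. Last occurrence in the window: #20 on August 28, 2014.
Occurrences #3 through #20: 18 in total.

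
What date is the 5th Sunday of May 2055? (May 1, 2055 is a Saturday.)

2055-05-30

May 2055 begins on a Saturday, so the first Sunday is May 2 (1 day later).
The 5th Sunday is 4 weeks later: 2 + 28 = 30.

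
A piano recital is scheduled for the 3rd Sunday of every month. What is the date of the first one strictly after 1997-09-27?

1997-10-19

September 1997 starts on a Monday; its first Sunday is the 7th, so the 3rd Sunday is the 21st — 1997-09-21.
That is not after 1997-09-27, so look at October 1997.
October 1997 starts on a Wednesday; its first Sunday is the 5th, so the 3rd Sunday is the 19th — 1997-10-19.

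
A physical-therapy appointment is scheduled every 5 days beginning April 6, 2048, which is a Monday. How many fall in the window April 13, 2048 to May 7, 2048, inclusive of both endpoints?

Occurrences land 5·i days after April 6, 2048 for i = 0, 1, 2, …
April 13, 2048 is 7 days after the start; 7 ÷ 5 = 1 remainder 2; since the remainder is 2, round up to i = 2. First occurrence in the window: #3 on April 16, 2048 (2×5 = 10 days in).
May 7, 2048 is 31 days after the start; 31 ÷ 5 = 6 remainder 1. Last occurrence in the window: #7 on May 6, 2048.
Occurrences #3 through #7: 5 in total.

5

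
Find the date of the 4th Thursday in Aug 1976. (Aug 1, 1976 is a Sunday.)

Aug 26, 1976

Aug 1976 begins on a Sunday, so the first Thursday is Aug 5 (4 days later).
The 4th Thursday is 3 weeks later: 5 + 21 = 26.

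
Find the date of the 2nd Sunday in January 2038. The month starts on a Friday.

January 2038 begins on a Friday, so the first Sunday is January 3 (2 days later).
The 2nd Sunday is 1 weeks later: 3 + 7 = 10.

2038-01-10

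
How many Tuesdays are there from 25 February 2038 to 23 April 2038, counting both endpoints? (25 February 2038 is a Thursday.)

25 February 2038 is a Thursday; the first Tuesday on or after it is 2 March 2038 (5 days later).
From 2 March 2038 to 23 April 2038: 29 + 23 = 52 days (rest of March, April).
52 ÷ 7 = 7 full weeks with remainder 3, so 7 more Tuesdays after the first → 8.

8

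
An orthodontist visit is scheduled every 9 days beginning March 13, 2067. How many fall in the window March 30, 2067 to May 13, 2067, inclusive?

5

Occurrences land 9·i days after March 13, 2067 for i = 0, 1, 2, …
March 30, 2067 is 17 days after the start; 17 ÷ 9 = 1 remainder 8; since the remainder is 8, round up to i = 2. First occurrence in the window: #3 on March 31, 2067 (2×9 = 18 days in).
May 13, 2067 is 61 days after the start; 61 ÷ 9 = 6 remainder 7. Last occurrence in the window: #7 on May 6, 2067.
Occurrences #3 through #7: 5 in total.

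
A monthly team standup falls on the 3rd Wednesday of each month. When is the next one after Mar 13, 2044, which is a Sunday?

Mar 16, 2044

Mar 2044 starts on a Tuesday; its first Wednesday is the 2nd, so the 3rd Wednesday is the 16th — Mar 16, 2044.
Mar 16, 2044 is after Mar 13, 2044, so that is the next one.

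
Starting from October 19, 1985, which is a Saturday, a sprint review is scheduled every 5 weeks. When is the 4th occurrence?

February 1, 1986

The 4th occurrence is 3 intervals after the first: 3 × 35 = 105 days after October 19, 1985.
October has 31 days — 12 days to the end of October leaves 93.
November has 30 days (63 left).
December has 31 days (32 left).
January has 31 days (1 left).
1 day into February → February 1, 1986.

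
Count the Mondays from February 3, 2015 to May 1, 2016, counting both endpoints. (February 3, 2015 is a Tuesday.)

February 3, 2015 is a Tuesday; the first Monday on or after it is February 9, 2015 (6 days later).
From February 9, 2015 to May 1, 2016: 325 + 122 = 447 days (rest of 2015, to May 1, 2016 in 2016).
447 ÷ 7 = 63 full weeks with remainder 6, so 63 more Mondays after the first → 64.

64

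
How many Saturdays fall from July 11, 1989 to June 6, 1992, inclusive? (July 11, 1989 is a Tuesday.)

152

July 11, 1989 is a Tuesday; the first Saturday on or after it is July 15, 1989 (4 days later).
From July 15, 1989 to June 6, 1992: 169 + 365 + 365 + 158 = 1057 days (rest of 1989, 1990, 1991, to June 6, 1992 in 1992).
1057 ÷ 7 = 151 full weeks with remainder 0, so 151 more Saturdays after the first → 152.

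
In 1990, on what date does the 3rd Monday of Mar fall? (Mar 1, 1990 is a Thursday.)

Mar 1990 begins on a Thursday, so the first Monday is Mar 5 (4 days later).
The 3rd Monday is 2 weeks later: 5 + 14 = 19.

Mar 19, 1990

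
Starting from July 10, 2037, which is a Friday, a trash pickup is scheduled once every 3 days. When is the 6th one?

The 6th occurrence is 5 intervals after the first: 5 × 3 = 15 days after July 10, 2037.
15 days later is July 25, 2037.

July 25, 2037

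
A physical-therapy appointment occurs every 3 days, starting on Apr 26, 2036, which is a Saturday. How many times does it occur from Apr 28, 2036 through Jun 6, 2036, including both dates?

13

Occurrences land 3·i days after Apr 26, 2036 for i = 0, 1, 2, …
Apr 28, 2036 is 2 days after the start; 2 ÷ 3 = 0 remainder 2; since the remainder is 2, round up to i = 1. First occurrence in the window: #2 on Apr 29, 2036 (1×3 = 3 days in).
Jun 6, 2036 is 41 days after the start; 41 ÷ 3 = 13 remainder 2. Last occurrence in the window: #14 on Jun 4, 2036.
Occurrences #2 through #14: 13 in total.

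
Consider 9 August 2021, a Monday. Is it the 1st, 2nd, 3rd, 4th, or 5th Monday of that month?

2nd

Day 9 falls in week ⌈9/7⌉ of the month.
Days 1–7 hold the 1st Monday, 8–14 the 2nd, 15–21 the 3rd, 22–28 the 4th, 29–31 the 5th.
9 is in the range for the 2nd.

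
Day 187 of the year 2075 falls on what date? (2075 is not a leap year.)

2075-07-06

January has 31 days (187 − 31 = 156 remain).
February has 28 days (156 − 28 = 128 remain).
March has 31 days (128 − 31 = 97 remain).
April has 30 days (97 − 30 = 67 remain).
May has 31 days (67 − 31 = 36 remain).
June has 30 days (36 − 30 = 6 remain).
6 into July → July 6.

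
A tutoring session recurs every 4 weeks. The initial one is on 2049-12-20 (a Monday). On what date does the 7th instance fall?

2050-06-06

The 7th occurrence is 6 intervals after the first: 6 × 28 = 168 days after 2049-12-20.
December has 31 days — 11 days to the end of December leaves 157.
January has 31 days (126 left).
February has 28 days (98 left).
March has 31 days (67 left).
April has 30 days (37 left).
May has 31 days (6 left).
6 days into June → 2050-06-06.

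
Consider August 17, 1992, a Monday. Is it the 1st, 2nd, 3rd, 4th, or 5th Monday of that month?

Day 17 falls in week ⌈17/7⌉ of the month.
Days 1–7 hold the 1st Monday, 8–14 the 2nd, 15–21 the 3rd, 22–28 the 4th, 29–31 the 5th.
17 is in the range for the 3rd.

3rd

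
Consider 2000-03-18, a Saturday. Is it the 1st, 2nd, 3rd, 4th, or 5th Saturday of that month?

Day 18 falls in week ⌈18/7⌉ of the month.
Days 1–7 hold the 1st Saturday, 8–14 the 2nd, 15–21 the 3rd, 22–28 the 4th, 29–31 the 5th.
18 is in the range for the 3rd.

3rd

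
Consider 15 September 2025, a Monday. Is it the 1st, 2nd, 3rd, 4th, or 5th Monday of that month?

Day 15 falls in week ⌈15/7⌉ of the month.
Days 1–7 hold the 1st Monday, 8–14 the 2nd, 15–21 the 3rd, 22–28 the 4th, 29–31 the 5th.
15 is in the range for the 3rd.

3rd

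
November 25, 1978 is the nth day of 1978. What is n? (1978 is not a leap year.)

Days in months before November: 31 + 28 + 31 + 30 + 31 + 30 + 31 + 31 + 30 + 31 = 304.
Plus 25 days into November → day 329.

329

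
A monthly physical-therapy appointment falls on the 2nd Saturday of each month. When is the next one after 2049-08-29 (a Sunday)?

August 2049 starts on a Sunday; its first Saturday is the 7th, so the 2nd Saturday is the 14th — 2049-08-14.
That is not after 2049-08-29, so look at September 2049.
September 2049 starts on a Wednesday; its first Saturday is the 4th, so the 2nd Saturday is the 11th — 2049-09-11.

2049-09-11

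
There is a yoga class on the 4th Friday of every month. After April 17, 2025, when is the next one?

April 25, 2025

April 2025 starts on a Tuesday; its first Friday is the 4th, so the 4th Friday is the 25th — April 25, 2025.
April 25, 2025 is after April 17, 2025, so that is the next one.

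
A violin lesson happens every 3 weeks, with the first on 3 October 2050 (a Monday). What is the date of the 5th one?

26 December 2050

The 5th occurrence is 4 intervals after the first: 4 × 21 = 84 days after 3 October 2050.
October has 31 days — 28 days to the end of October leaves 56.
November has 30 days (26 left).
26 days into December → 26 December 2050.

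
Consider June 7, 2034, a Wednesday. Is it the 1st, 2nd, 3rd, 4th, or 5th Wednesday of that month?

Day 7 falls in week ⌈7/7⌉ of the month.
Days 1–7 hold the 1st Wednesday, 8–14 the 2nd, 15–21 the 3rd, 22–28 the 4th, 29–31 the 5th.
7 is in the range for the 1st.

1st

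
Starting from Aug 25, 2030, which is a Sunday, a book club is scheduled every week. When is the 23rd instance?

Jan 26, 2031

The 23rd occurrence is 22 intervals after the first: 22 × 7 = 154 days after Aug 25, 2030.
Aug has 31 days — 6 days to the end of Aug leaves 148.
Sep has 30 days (118 left).
Oct has 31 days (87 left).
Nov has 30 days (57 left).
Dec has 31 days (26 left).
26 days into Jan → Jan 26, 2031.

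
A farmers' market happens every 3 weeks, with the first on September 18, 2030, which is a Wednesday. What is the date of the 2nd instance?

The 2nd occurrence is 1 interval after the first: 1 × 21 = 21 days after September 18, 2030.
September has 30 days — 12 days to the end of September leaves 9.
9 days into October → October 9, 2030.

October 9, 2030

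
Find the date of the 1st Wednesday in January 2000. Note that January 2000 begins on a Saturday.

January 2000 begins on a Saturday, so the first Wednesday is January 5 (4 days later).

2000-01-05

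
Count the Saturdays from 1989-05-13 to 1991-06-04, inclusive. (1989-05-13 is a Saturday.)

1989-05-13 is a Saturday; the first Saturday on or after it is 1989-05-13.
From 1989-05-13 to 1991-06-04: 232 + 365 + 155 = 752 days (rest of 1989, 1990, to 1991-06-04 in 1991).
752 ÷ 7 = 107 full weeks with remainder 3, so 107 more Saturdays after the first → 108.

108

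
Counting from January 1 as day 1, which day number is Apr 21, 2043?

111

Days in months before Apr: 31 + 28 + 31 = 90.
Plus 21 days into Apr → day 111.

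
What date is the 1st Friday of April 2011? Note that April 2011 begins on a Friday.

2011-04-01

April 2011 begins on a Friday, so the first Friday is April 1.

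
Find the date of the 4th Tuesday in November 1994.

22 November 1994

The first Tuesday of November 1994 is November 1.
The 4th Tuesday is 3 weeks later: 1 + 21 = 22.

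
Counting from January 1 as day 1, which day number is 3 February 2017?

34

Days in months before February: 31 = 31.
Plus 3 days into February → day 34.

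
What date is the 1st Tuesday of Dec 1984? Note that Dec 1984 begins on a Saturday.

Dec 1984 begins on a Saturday, so the first Tuesday is Dec 4 (3 days later).

Dec 4, 1984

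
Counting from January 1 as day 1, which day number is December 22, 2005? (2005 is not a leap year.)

Days in months before December: 31 + 28 + 31 + 30 + 31 + 30 + 31 + 31 + 30 + 31 + 30 = 334.
Plus 22 days into December → day 356.

356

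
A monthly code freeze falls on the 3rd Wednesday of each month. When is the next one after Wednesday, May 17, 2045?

May 2045 starts on a Monday; its first Wednesday is the 3rd, so the 3rd Wednesday is the 17th — May 17, 2045.
That is not after May 17, 2045, so look at Jun 2045.
Jun 2045 starts on a Thursday; its first Wednesday is the 7th, so the 3rd Wednesday is the 21st — Jun 21, 2045.

Jun 21, 2045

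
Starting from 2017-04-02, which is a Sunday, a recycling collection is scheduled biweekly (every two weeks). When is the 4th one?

2017-05-14

The 4th occurrence is 3 intervals after the first: 3 × 14 = 42 days after 2017-04-02.
April has 30 days — 28 days to the end of April leaves 14.
14 days into May → 2017-05-14.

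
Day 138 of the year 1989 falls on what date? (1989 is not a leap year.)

January has 31 days (138 − 31 = 107 remain).
February has 28 days (107 − 28 = 79 remain).
March has 31 days (79 − 31 = 48 remain).
April has 30 days (48 − 30 = 18 remain).
18 into May → May 18.

1989-05-18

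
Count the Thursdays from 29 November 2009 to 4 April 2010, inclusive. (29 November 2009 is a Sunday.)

29 November 2009 is a Sunday; the first Thursday on or after it is 3 December 2009 (4 days later).
From 3 December 2009 to 4 April 2010: 28 + 31 + 28 + 31 + 4 = 122 days (rest of December, January, February, March, April).
122 ÷ 7 = 17 full weeks with remainder 3, so 17 more Thursdays after the first → 18.

18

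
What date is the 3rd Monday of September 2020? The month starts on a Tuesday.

2020-09-21

September 2020 begins on a Tuesday, so the first Monday is September 7 (6 days later).
The 3rd Monday is 2 weeks later: 7 + 14 = 21.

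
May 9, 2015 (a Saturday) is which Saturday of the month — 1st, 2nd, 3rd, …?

Day 9 falls in week ⌈9/7⌉ of the month.
Days 1–7 hold the 1st Saturday, 8–14 the 2nd, 15–21 the 3rd, 22–28 the 4th, 29–31 the 5th.
9 is in the range for the 2nd.

2nd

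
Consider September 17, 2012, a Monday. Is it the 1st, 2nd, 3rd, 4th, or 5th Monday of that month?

Day 17 falls in week ⌈17/7⌉ of the month.
Days 1–7 hold the 1st Monday, 8–14 the 2nd, 15–21 the 3rd, 22–28 the 4th, 29–31 the 5th.
17 is in the range for the 3rd.

3rd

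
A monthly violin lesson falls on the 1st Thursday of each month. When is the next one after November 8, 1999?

November 1999 starts on a Monday, so its 1st Thursday is November 4, 1999 (3 days in).
That is not after November 8, 1999, so look at December 1999.
December 1999 starts on a Wednesday, so its 1st Thursday is December 2, 1999 (1 day in).

December 2, 1999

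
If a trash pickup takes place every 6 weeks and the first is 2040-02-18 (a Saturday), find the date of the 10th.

2041-03-02

The 10th occurrence is 9 intervals after the first: 9 × 42 = 378 days after 2040-02-18.
February has 29 days — 11 days to the end of February leaves 367.
March has 31 days (336 left).
April has 30 days (306 left).
May has 31 days (275 left).
June has 30 days (245 left).
July has 31 days (214 left).
August has 31 days (183 left).
September has 30 days (153 left).
October has 31 days (122 left).
November has 30 days (92 left).
December has 31 days (61 left).
January has 31 days (30 left).
February has 28 days (2 left).
2 days into March → 2041-03-02.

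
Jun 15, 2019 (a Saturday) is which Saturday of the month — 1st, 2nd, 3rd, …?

Day 15 falls in week ⌈15/7⌉ of the month.
Days 1–7 hold the 1st Saturday, 8–14 the 2nd, 15–21 the 3rd, 22–28 the 4th, 29–31 the 5th.
15 is in the range for the 3rd.

3rd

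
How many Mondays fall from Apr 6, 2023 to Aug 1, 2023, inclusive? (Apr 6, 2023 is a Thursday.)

17

Apr 6, 2023 is a Thursday; the first Monday on or after it is Apr 10, 2023 (4 days later).
From Apr 10, 2023 to Aug 1, 2023: 20 + 31 + 30 + 31 + 1 = 113 days (rest of Apr, May, Jun, Jul, Aug).
113 ÷ 7 = 16 full weeks with remainder 1, so 16 more Mondays after the first → 17.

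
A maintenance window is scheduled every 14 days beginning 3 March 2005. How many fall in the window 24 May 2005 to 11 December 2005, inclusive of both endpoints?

Occurrences land 14·i days after 3 March 2005 for i = 0, 1, 2, …
24 May 2005 is 82 days after the start; 82 ÷ 14 = 5 remainder 12; since the remainder is 12, round up to i = 6. First occurrence in the window: #7 on 26 May 2005 (6×14 = 84 days in).
11 December 2005 is 283 days after the start; 283 ÷ 14 = 20 remainder 3. Last occurrence in the window: #21 on 8 December 2005.
Occurrences #7 through #21: 15 in total.

15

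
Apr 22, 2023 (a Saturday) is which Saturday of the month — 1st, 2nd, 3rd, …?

4th

Day 22 falls in week ⌈22/7⌉ of the month.
Days 1–7 hold the 1st Saturday, 8–14 the 2nd, 15–21 the 3rd, 22–28 the 4th, 29–31 the 5th.
22 is in the range for the 4th.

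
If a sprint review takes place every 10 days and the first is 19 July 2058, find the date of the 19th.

The 19th occurrence is 18 intervals after the first: 18 × 10 = 180 days after 19 July 2058.
July has 31 days — 12 days to the end of July leaves 168.
August has 31 days (137 left).
September has 30 days (107 left).
October has 31 days (76 left).
November has 30 days (46 left).
December has 31 days (15 left).
15 days into January → 15 January 2059.

15 January 2059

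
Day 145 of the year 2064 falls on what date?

2064-05-24

January has 31 days (145 − 31 = 114 remain).
February has 29 days (114 − 29 = 85 remain).
March has 31 days (85 − 31 = 54 remain).
April has 30 days (54 − 30 = 24 remain).
24 into May → May 24.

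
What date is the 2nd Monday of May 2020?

May 11, 2020

May 2020 begins on a Friday, so the first Monday is May 4 (3 days later).
The 2nd Monday is 1 weeks later: 4 + 7 = 11.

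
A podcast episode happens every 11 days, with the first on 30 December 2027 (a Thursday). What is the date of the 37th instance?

29 January 2029

The 37th occurrence is 36 intervals after the first: 36 × 11 = 396 days after 30 December 2027.
December has 31 days — 1 day to the end of December leaves 395.
January has 31 days (364 left).
February has 29 days (335 left).
March has 31 days (304 left).
April has 30 days (274 left).
May has 31 days (243 left).
June has 30 days (213 left).
July has 31 days (182 left).
August has 31 days (151 left).
September has 30 days (121 left).
October has 31 days (90 left).
November has 30 days (60 left).
December has 31 days (29 left).
29 days into January → 29 January 2029.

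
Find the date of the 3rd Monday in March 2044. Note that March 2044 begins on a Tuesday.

March 2044 begins on a Tuesday, so the first Monday is March 7 (6 days later).
The 3rd Monday is 2 weeks later: 7 + 14 = 21.

21 March 2044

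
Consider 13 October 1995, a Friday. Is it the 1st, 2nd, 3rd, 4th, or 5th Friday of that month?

2nd

Day 13 falls in week ⌈13/7⌉ of the month.
Days 1–7 hold the 1st Friday, 8–14 the 2nd, 15–21 the 3rd, 22–28 the 4th, 29–31 the 5th.
13 is in the range for the 2nd.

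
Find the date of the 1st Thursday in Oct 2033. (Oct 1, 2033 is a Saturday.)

Oct 6, 2033

Oct 2033 begins on a Saturday, so the first Thursday is Oct 6 (5 days later).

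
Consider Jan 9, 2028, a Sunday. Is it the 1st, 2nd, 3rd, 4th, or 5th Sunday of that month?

2nd

Day 9 falls in week ⌈9/7⌉ of the month.
Days 1–7 hold the 1st Sunday, 8–14 the 2nd, 15–21 the 3rd, 22–28 the 4th, 29–31 the 5th.
9 is in the range for the 2nd.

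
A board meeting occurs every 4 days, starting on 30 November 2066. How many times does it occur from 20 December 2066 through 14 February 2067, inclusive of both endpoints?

Occurrences land 4·i days after 30 November 2066 for i = 0, 1, 2, …
20 December 2066 is 20 days after the start; 20 ÷ 4 = 5 remainder 0. First occurrence in the window: #6 on 20 December 2066 (5×4 = 20 days in).
14 February 2067 is 76 days after the start; 76 ÷ 4 = 19 remainder 0. Last occurrence in the window: #20 on 14 February 2067.
Occurrences #6 through #20: 15 in total.

15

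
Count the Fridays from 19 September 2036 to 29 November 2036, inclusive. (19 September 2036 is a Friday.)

11

19 September 2036 is a Friday; the first Friday on or after it is 19 September 2036.
From 19 September 2036 to 29 November 2036: 11 + 31 + 29 = 71 days (rest of September, October, November).
71 ÷ 7 = 10 full weeks with remainder 1, so 10 more Fridays after the first → 11.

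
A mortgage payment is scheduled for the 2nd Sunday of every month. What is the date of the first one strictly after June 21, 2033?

July 10, 2033

June 2033 starts on a Wednesday; its first Sunday is the 5th, so the 2nd Sunday is the 12th — June 12, 2033.
That is not after June 21, 2033, so look at July 2033.
July 2033 starts on a Friday; its first Sunday is the 3rd, so the 2nd Sunday is the 10th — July 10, 2033.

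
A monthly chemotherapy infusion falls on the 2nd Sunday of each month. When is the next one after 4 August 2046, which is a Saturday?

12 August 2046

August 2046 starts on a Wednesday; its first Sunday is the 5th, so the 2nd Sunday is the 12th — 12 August 2046.
12 August 2046 is after 4 August 2046, so that is the next one.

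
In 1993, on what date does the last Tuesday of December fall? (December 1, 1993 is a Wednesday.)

1993-12-28

December 1993 begins on a Wednesday, so the first Tuesday is December 7 (6 days later).
December 1993 has 31 days. Adding weeks: 7, 14, 21, 28 — the last one ≤ 31 is the 28th.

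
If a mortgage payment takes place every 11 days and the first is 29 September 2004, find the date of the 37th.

30 October 2005

The 37th occurrence is 36 intervals after the first: 36 × 11 = 396 days after 29 September 2004.
September has 30 days — 1 day to the end of September leaves 395.
October has 31 days (364 left).
November has 30 days (334 left).
December has 31 days (303 left).
January has 31 days (272 left).
February has 28 days (244 left).
March has 31 days (213 left).
April has 30 days (183 left).
May has 31 days (152 left).
June has 30 days (122 left).
July has 31 days (91 left).
August has 31 days (60 left).
September has 30 days (30 left).
30 days into October → 30 October 2005.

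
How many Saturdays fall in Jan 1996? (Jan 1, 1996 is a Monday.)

4

Jan 1, 1996 is a Monday; the first Saturday on or after it is Jan 6, 1996 (5 days later).
From Jan 6, 1996 to Jan 31, 1996 is 31 − 6 = 25 days.
25 ÷ 7 = 3 full weeks with remainder 4, so 3 more Saturdays after the first → 4.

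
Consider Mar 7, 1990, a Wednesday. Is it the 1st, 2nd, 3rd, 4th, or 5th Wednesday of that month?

1st

Day 7 falls in week ⌈7/7⌉ of the month.
Days 1–7 hold the 1st Wednesday, 8–14 the 2nd, 15–21 the 3rd, 22–28 the 4th, 29–31 the 5th.
7 is in the range for the 1st.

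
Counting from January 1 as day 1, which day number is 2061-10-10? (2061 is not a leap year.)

283

Days in months before October: 31 + 28 + 31 + 30 + 31 + 30 + 31 + 31 + 30 = 273.
Plus 10 days into October → day 283.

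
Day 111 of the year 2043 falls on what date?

January has 31 days (111 − 31 = 80 remain).
February has 28 days (80 − 28 = 52 remain).
March has 31 days (52 − 31 = 21 remain).
21 into April → April 21.

April 21, 2043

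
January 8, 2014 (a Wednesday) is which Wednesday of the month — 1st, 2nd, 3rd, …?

Day 8 falls in week ⌈8/7⌉ of the month.
Days 1–7 hold the 1st Wednesday, 8–14 the 2nd, 15–21 the 3rd, 22–28 the 4th, 29–31 the 5th.
8 is in the range for the 2nd.

2nd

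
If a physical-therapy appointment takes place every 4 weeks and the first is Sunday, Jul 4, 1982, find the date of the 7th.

The 7th occurrence is 6 intervals after the first: 6 × 28 = 168 days after Jul 4, 1982.
Jul has 31 days — 27 days to the end of Jul leaves 141.
Aug has 31 days (110 left).
Sep has 30 days (80 left).
Oct has 31 days (49 left).
Nov has 30 days (19 left).
19 days into Dec → Dec 19, 1982.

Dec 19, 1982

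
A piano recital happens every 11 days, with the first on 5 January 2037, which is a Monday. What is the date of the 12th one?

The 12th occurrence is 11 intervals after the first: 11 × 11 = 121 days after 5 January 2037.
January has 31 days — 26 days to the end of January leaves 95.
February has 28 days (67 left).
March has 31 days (36 left).
April has 30 days (6 left).
6 days into May → 6 May 2037.

6 May 2037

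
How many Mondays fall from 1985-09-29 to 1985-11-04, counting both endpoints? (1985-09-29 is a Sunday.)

1985-09-29 is a Sunday; the first Monday on or after it is 1985-09-30 (1 day later).
From 1985-09-30 to 1985-11-04: 0 + 31 + 4 = 35 days (rest of September, October, November).
35 ÷ 7 = 5 full weeks with remainder 0, so 5 more Mondays after the first → 6.

6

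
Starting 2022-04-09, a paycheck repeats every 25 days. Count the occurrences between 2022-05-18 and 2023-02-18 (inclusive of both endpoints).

Occurrences land 25·i days after 2022-04-09 for i = 0, 1, 2, …
2022-05-18 is 39 days after the start; 39 ÷ 25 = 1 remainder 14; since the remainder is 14, round up to i = 2. First occurrence in the window: #3 on 2022-05-29 (2×25 = 50 days in).
2023-02-18 is 315 days after the start; 315 ÷ 25 = 12 remainder 15. Last occurrence in the window: #13 on 2023-02-03.
Occurrences #3 through #13: 11 in total.

11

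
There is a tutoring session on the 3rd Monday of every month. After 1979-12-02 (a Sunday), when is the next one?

1979-12-17

December 1979 starts on a Saturday; its first Monday is the 3rd, so the 3rd Monday is the 17th — 1979-12-17.
1979-12-17 is after 1979-12-02, so that is the next one.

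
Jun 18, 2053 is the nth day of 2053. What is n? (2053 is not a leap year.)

169

Days in months before Jun: 31 + 28 + 31 + 30 + 31 = 151.
Plus 18 days into Jun → day 169.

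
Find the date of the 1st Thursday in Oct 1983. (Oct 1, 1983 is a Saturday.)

Oct 6, 1983

Oct 1983 begins on a Saturday, so the first Thursday is Oct 6 (5 days later).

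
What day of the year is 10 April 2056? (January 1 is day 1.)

101

Days in months before April: 31 + 29 + 31 = 91.
Plus 10 days into April → day 101.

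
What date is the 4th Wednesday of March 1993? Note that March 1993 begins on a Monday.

March 24, 1993

March 1993 begins on a Monday, so the first Wednesday is March 3 (2 days later).
The 4th Wednesday is 3 weeks later: 3 + 21 = 24.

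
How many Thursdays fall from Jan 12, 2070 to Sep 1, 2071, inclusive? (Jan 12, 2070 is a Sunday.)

85

Jan 12, 2070 is a Sunday; the first Thursday on or after it is Jan 16, 2070 (4 days later).
From Jan 16, 2070 to Sep 1, 2071: 349 + 244 = 593 days (rest of 2070, to Sep 1, 2071 in 2071).
593 ÷ 7 = 84 full weeks with remainder 5, so 84 more Thursdays after the first → 85.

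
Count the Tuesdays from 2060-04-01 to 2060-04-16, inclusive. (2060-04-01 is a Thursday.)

2060-04-01 is a Thursday; the first Tuesday on or after it is 2060-04-06 (5 days later).
From 2060-04-06 to 2060-04-16 is 16 − 6 = 10 days.
10 ÷ 7 = 1 full weeks with remainder 3, so 1 more Tuesdays after the first → 2.

2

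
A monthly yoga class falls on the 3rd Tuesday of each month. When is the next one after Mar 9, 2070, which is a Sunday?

Mar 18, 2070

Mar 2070 starts on a Saturday; its first Tuesday is the 4th, so the 3rd Tuesday is the 18th — Mar 18, 2070.
Mar 18, 2070 is after Mar 9, 2070, so that is the next one.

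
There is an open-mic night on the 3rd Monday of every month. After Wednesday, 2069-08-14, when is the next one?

2069-08-19

August 2069 starts on a Thursday; its first Monday is the 5th, so the 3rd Monday is the 19th — 2069-08-19.
2069-08-19 is after 2069-08-14, so that is the next one.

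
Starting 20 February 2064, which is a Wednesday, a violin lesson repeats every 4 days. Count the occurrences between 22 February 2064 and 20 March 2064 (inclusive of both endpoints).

7

Occurrences land 4·i days after 20 February 2064 for i = 0, 1, 2, …
22 February 2064 is 2 days after the start; 2 ÷ 4 = 0 remainder 2; since the remainder is 2, round up to i = 1. First occurrence in the window: #2 on 24 February 2064 (1×4 = 4 days in).
20 March 2064 is 29 days after the start; 29 ÷ 4 = 7 remainder 1. Last occurrence in the window: #8 on 19 March 2064.
Occurrences #2 through #8: 7 in total.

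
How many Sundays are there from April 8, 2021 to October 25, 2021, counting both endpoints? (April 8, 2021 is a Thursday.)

29

April 8, 2021 is a Thursday; the first Sunday on or after it is April 11, 2021 (3 days later).
From April 11, 2021 to October 25, 2021: 19 + 31 + 30 + 31 + 31 + 30 + 25 = 197 days (rest of April, May, June, July, August, September, October).
197 ÷ 7 = 28 full weeks with remainder 1, so 28 more Sundays after the first → 29.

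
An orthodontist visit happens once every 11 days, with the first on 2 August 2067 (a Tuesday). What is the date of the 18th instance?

5 February 2068

The 18th occurrence is 17 intervals after the first: 17 × 11 = 187 days after 2 August 2067.
August has 31 days — 29 days to the end of August leaves 158.
September has 30 days (128 left).
October has 31 days (97 left).
November has 30 days (67 left).
December has 31 days (36 left).
January has 31 days (5 left).
5 days into February → 5 February 2068.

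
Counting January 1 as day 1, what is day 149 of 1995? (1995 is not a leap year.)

January has 31 days (149 − 31 = 118 remain).
February has 28 days (118 − 28 = 90 remain).
March has 31 days (90 − 31 = 59 remain).
April has 30 days (59 − 30 = 29 remain).
29 into May → May 29.

May 29, 1995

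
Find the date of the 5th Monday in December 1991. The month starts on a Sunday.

December 30, 1991

December 1991 begins on a Sunday, so the first Monday is December 2 (1 day later).
The 5th Monday is 4 weeks later: 2 + 28 = 30.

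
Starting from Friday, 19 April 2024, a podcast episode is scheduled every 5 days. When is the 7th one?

19 May 2024

The 7th occurrence is 6 intervals after the first: 6 × 5 = 30 days after 19 April 2024.
April has 30 days — 11 days to the end of April leaves 19.
19 days into May → 19 May 2024.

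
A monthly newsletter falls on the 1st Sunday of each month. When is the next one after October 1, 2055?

October 3, 2055

October 2055 starts on a Friday, so its 1st Sunday is October 3, 2055 (2 days in).
October 3, 2055 is after October 1, 2055, so that is the next one.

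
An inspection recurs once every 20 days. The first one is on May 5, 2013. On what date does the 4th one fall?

Jul 4, 2013

The 4th occurrence is 3 intervals after the first: 3 × 20 = 60 days after May 5, 2013.
May has 31 days — 26 days to the end of May leaves 34.
Jun has 30 days (4 left).
4 days into Jul → Jul 4, 2013.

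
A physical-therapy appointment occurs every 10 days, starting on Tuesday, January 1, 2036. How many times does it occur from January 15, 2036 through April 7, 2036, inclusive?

Occurrences land 10·i days after January 1, 2036 for i = 0, 1, 2, …
January 15, 2036 is 14 days after the start; 14 ÷ 10 = 1 remainder 4; since the remainder is 4, round up to i = 2. First occurrence in the window: #3 on January 21, 2036 (2×10 = 20 days in).
April 7, 2036 is 97 days after the start; 97 ÷ 10 = 9 remainder 7. Last occurrence in the window: #10 on March 31, 2036.
Occurrences #3 through #10: 8 in total.

8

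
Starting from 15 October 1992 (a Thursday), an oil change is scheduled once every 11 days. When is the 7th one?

20 December 1992

The 7th occurrence is 6 intervals after the first: 6 × 11 = 66 days after 15 October 1992.
October has 31 days — 16 days to the end of October leaves 50.
November has 30 days (20 left).
20 days into December → 20 December 1992.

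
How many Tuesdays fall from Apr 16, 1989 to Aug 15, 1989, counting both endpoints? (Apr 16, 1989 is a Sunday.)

18

Apr 16, 1989 is a Sunday; the first Tuesday on or after it is Apr 18, 1989 (2 days later).
From Apr 18, 1989 to Aug 15, 1989: 12 + 31 + 30 + 31 + 15 = 119 days (rest of Apr, May, Jun, Jul, Aug).
119 ÷ 7 = 17 full weeks with remainder 0, so 17 more Tuesdays after the first → 18.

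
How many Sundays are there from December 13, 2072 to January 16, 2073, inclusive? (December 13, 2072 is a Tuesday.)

5

December 13, 2072 is a Tuesday; the first Sunday on or after it is December 18, 2072 (5 days later).
From December 18, 2072 to January 16, 2073: 13 + 16 = 29 days (rest of December, January).
29 ÷ 7 = 4 full weeks with remainder 1, so 4 more Sundays after the first → 5.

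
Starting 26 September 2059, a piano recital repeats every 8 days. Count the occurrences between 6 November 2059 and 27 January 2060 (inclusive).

10

Occurrences land 8·i days after 26 September 2059 for i = 0, 1, 2, …
6 November 2059 is 41 days after the start; 41 ÷ 8 = 5 remainder 1; since the remainder is 1, round up to i = 6. First occurrence in the window: #7 on 13 November 2059 (6×8 = 48 days in).
27 January 2060 is 123 days after the start; 123 ÷ 8 = 15 remainder 3. Last occurrence in the window: #16 on 24 January 2060.
Occurrences #7 through #16: 10 in total.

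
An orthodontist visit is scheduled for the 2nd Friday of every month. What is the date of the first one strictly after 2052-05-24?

2052-06-14

May 2052 starts on a Wednesday; its first Friday is the 3rd, so the 2nd Friday is the 10th — 2052-05-10.
That is not after 2052-05-24, so look at June 2052.
June 2052 starts on a Saturday; its first Friday is the 7th, so the 2nd Friday is the 14th — 2052-06-14.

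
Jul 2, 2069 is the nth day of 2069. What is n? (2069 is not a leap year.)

Days in months before Jul: 31 + 28 + 31 + 30 + 31 + 30 = 181.
Plus 2 days into Jul → day 183.

183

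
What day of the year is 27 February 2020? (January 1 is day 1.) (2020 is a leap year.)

58

Days in months before February: 31 = 31.
Plus 27 days into February → day 58.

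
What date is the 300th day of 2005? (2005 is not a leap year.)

January has 31 days (300 − 31 = 269 remain).
February has 28 days (269 − 28 = 241 remain).
March has 31 days (241 − 31 = 210 remain).
April has 30 days (210 − 30 = 180 remain).
May has 31 days (180 − 31 = 149 remain).
June has 30 days (149 − 30 = 119 remain).
July has 31 days (119 − 31 = 88 remain).
August has 31 days (88 − 31 = 57 remain).
September has 30 days (57 − 30 = 27 remain).
27 into October → October 27.

2005-10-27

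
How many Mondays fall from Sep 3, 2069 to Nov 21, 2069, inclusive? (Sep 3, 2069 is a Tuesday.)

Sep 3, 2069 is a Tuesday; the first Monday on or after it is Sep 9, 2069 (6 days later).
From Sep 9, 2069 to Nov 21, 2069: 21 + 31 + 21 = 73 days (rest of Sep, Oct, Nov).
73 ÷ 7 = 10 full weeks with remainder 3, so 10 more Mondays after the first → 11.

11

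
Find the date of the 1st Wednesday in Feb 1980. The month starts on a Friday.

Feb 1980 begins on a Friday, so the first Wednesday is Feb 6 (5 days later).

Feb 6, 1980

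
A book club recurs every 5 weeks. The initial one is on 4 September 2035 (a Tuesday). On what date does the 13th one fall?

The 13th occurrence is 12 intervals after the first: 12 × 35 = 420 days after 4 September 2035.
September has 30 days — 26 days to the end of September leaves 394.
October has 31 days (363 left).
November has 30 days (333 left).
December has 31 days (302 left).
January has 31 days (271 left).
February has 29 days (242 left).
March has 31 days (211 left).
April has 30 days (181 left).
May has 31 days (150 left).
June has 30 days (120 left).
July has 31 days (89 left).
August has 31 days (58 left).
September has 30 days (28 left).
28 days into October → 28 October 2036.

28 October 2036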